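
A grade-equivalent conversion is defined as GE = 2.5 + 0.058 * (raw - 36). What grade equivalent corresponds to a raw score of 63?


raw - median = 63 - 36 = 27
slope * diff = 0.058 * 27 = 1.566
GE = 2.5 + 1.566
GE = 4.066

4.066


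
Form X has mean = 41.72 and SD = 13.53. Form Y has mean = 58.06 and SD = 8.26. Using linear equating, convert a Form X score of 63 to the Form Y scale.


slope = SD_Y / SD_X = 8.26 / 13.53 ~ 0.6105
intercept = mean_Y - slope * mean_X = 58.06 - (8.26 / 13.53) * 41.72 ~ 32.5901
Y = slope * X + intercept. To avoid rounding drift from the rounded slope/intercept, evaluate the equivalent form Y = mean_Y + SD_Y * (X - mean_X) / SD_X at full precision:
Y = 58.06 + 8.26 * (63 - 41.72) / 13.53
Y = 58.06 + 8.26 * 21.28 / 13.53
Y = 58.06 + 175.7728 / 13.53
Y = 58.06 + 12.9913
Y = 71.0513

71.0513


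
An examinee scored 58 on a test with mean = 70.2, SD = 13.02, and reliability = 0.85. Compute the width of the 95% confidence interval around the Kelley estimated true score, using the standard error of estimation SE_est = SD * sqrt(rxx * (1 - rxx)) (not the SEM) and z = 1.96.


True score estimate = 0.85*58 + 0.15*70.2 = 59.83
SE_est = SD * sqrt(rxx * (1 - rxx)) = 13.02 * sqrt(0.85 * 0.15) = 13.02 * sqrt(0.1275) = 4.64907
CI = T_est +/- z * SE_est, so width = 2 * z * SE_est = 2 * 1.96 * 4.64907
Width = 18.2244

18.2244


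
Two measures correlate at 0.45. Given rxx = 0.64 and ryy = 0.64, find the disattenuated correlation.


r_corrected = rxy / sqrt(rxx * ryy)
= 0.45 / sqrt(0.64 * 0.64)
= 0.45 / sqrt(0.4096)
= 0.45 / 0.64
r_corrected = 0.7031

0.7031


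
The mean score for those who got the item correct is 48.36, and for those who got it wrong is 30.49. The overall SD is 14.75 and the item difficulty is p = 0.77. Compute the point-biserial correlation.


q = 1 - p = 0.23
rpb = ((M1 - M0) / SD) * sqrt(p * q)
rpb = ((48.36 - 30.49) / 14.75) * sqrt(0.77 * 0.23)
rpb = 0.5098

0.5098


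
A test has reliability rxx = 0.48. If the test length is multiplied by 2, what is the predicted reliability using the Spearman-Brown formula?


r_new = (n * rxx) / (1 + (n-1) * rxx)
r_new = (2 * 0.48) / (1 + 1 * 0.48)
r_new = 0.96 / 1.48
r_new = 0.6486

0.6486


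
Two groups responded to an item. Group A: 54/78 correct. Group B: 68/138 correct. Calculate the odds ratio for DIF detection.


Odds_A = 54/24 = 2.25
Odds_B = 68/70 = 0.9714
OR = Odds_A / Odds_B = 2.25 / 0.9714
Exactly, OR = (54 * 70) / (24 * 68) = 3780 / 1632
OR = 2.3162

2.3162


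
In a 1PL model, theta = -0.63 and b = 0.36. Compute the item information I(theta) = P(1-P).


P = 1/(1+exp(-(-0.63-0.36))) = 0.2709
I = P*(1-P) = 0.2709 * 0.7291
I = 0.1975

0.1975


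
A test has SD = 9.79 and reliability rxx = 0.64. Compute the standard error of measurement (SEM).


SEM = SD * sqrt(1 - rxx)
SEM = 9.79 * sqrt(1 - 0.64)
SEM = 9.79 * sqrt(0.36) = 9.79 * 0.6
SEM = 5.874

5.874


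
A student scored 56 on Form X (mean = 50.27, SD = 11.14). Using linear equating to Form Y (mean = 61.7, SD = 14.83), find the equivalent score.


slope = SD_Y / SD_X = 14.83 / 11.14 ~ 1.3312
intercept = mean_Y - slope * mean_X = 61.7 - (14.83 / 11.14) * 50.27 ~ -5.2214
Y = slope * X + intercept. To avoid rounding drift from the rounded slope/intercept, evaluate the equivalent form Y = mean_Y + SD_Y * (X - mean_X) / SD_X at full precision:
Y = 61.7 + 14.83 * (56 - 50.27) / 11.14
Y = 61.7 + 14.83 * 5.73 / 11.14
Y = 61.7 + 84.9759 / 11.14
Y = 61.7 + 7.628
Y = 69.328

69.328


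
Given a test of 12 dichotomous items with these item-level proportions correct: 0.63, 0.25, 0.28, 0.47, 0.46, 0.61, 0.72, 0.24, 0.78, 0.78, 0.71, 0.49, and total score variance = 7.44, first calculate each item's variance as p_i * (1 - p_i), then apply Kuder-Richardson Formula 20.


For each item, compute p_i * q_i:
  Item 1: 0.63 * 0.37 = 0.2331
  Item 2: 0.25 * 0.75 = 0.1875
  Item 3: 0.28 * 0.72 = 0.2016
  Item 4: 0.47 * 0.53 = 0.2491
  Item 5: 0.46 * 0.54 = 0.2484
  Item 6: 0.61 * 0.39 = 0.2379
  Item 7: 0.72 * 0.28 = 0.2016
  Item 8: 0.24 * 0.76 = 0.1824
  Item 9: 0.78 * 0.22 = 0.1716
  Item 10: 0.78 * 0.22 = 0.1716
  Item 11: 0.71 * 0.29 = 0.2059
  Item 12: 0.49 * 0.51 = 0.2499
Sum(p_i * q_i) = 0.2331 + 0.1875 + 0.2016 + 0.2491 + 0.2484 + 0.2379 + 0.2016 + 0.1824 + 0.1716 + 0.1716 + 0.2059 + 0.2499 = 2.5406
KR-20 = (k/(k-1)) * (1 - Sum(p_i*q_i) / Var_total)
= (12/11) * (1 - 2.5406/7.44)
= 1.0909 * 0.6585
KR-20 = 0.7184

0.7184


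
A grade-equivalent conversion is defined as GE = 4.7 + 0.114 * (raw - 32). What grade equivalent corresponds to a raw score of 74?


raw - median = 74 - 32 = 42
slope * diff = 0.114 * 42 = 4.788
GE = 4.7 + 4.788
GE = 9.488

9.488


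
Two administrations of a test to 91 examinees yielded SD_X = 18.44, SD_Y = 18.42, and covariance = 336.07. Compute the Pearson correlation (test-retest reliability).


r = cov(X,Y) / (SD_X * SD_Y)
r = 336.07 / (18.44 * 18.42)
r = 336.07 / 339.6648
r = 0.9894

0.9894


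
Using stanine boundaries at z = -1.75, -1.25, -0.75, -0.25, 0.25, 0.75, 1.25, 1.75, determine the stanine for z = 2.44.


Stanine boundaries: [-1.75, -1.25, -0.75, -0.25, 0.25, 0.75, 1.25, 1.75]
z = 2.44
Check each boundary:
  z >= -1.75 -> could be stanine 2
  z >= -1.25 -> could be stanine 3
  z >= -0.75 -> could be stanine 4
  z >= -0.25 -> could be stanine 5
  z >= 0.25 -> could be stanine 6
  z >= 0.75 -> could be stanine 7
  z >= 1.25 -> could be stanine 8
  z >= 1.75 -> could be stanine 9
Highest qualifying boundary gives stanine = 9

9


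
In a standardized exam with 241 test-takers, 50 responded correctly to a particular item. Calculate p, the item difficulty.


Item difficulty p = number correct / total examinees
p = 50 / 241
p = 0.2075

0.2075


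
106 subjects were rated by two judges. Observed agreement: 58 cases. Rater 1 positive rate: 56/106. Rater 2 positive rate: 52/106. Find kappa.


P_o = 58/106 = 0.54717
P_e = (56*52 + 50*54) / 11236 = 0.499466
kappa = (P_o - P_e) / (1 - P_e)
kappa = (0.54717 - 0.499466) / (1 - 0.499466)
kappa = 0.0953

0.0953


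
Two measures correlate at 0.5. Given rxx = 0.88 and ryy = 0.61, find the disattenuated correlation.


r_corrected = rxy / sqrt(rxx * ryy)
= 0.5 / sqrt(0.88 * 0.61)
= 0.5 / sqrt(0.5368)
= 0.5 / 0.732666
r_corrected = 0.6824

0.6824


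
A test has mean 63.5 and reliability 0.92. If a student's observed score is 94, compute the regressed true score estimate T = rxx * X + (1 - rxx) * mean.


T_est = rxx * X + (1 - rxx) * mean
T_est = 0.92 * 94 + 0.08 * 63.5
T_est = 86.48 + 5.08
T_est = 91.56

91.56


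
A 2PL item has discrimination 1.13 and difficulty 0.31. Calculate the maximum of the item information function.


For 2PL, max info at theta = b = 0.31
I_max = a^2 / 4 = 1.13^2 / 4
= 1.2769 / 4
I_max = 0.3192

0.3192


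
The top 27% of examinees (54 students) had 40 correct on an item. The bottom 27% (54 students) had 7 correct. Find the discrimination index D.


p_upper = 40/54 = 0.7407
p_lower = 7/54 = 0.1296
D = 0.7407 - 0.1296 = 0.6111

0.6111


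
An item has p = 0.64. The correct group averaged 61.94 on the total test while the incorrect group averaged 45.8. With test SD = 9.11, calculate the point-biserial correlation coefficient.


q = 1 - p = 0.36
rpb = ((M1 - M0) / SD) * sqrt(p * q)
rpb = ((61.94 - 45.8) / 9.11) * sqrt(0.64 * 0.36)
rpb = 0.8504

0.8504


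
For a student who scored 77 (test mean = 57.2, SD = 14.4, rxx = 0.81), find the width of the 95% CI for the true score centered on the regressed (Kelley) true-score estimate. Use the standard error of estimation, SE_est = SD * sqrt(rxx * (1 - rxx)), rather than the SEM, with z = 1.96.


True score estimate = 0.81*77 + 0.19*57.2 = 73.238
SE_est = SD * sqrt(rxx * (1 - rxx)) = 14.4 * sqrt(0.81 * 0.19) = 14.4 * sqrt(0.1539) = 5.649133
CI = T_est +/- z * SE_est, so width = 2 * z * SE_est = 2 * 1.96 * 5.649133
Width = 22.1446

22.1446


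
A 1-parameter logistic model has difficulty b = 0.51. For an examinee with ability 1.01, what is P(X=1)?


theta - b = 1.01 - 0.51 = 0.5
exp(-(theta - b)) = exp(-0.5) = 0.6065
P = 1 / (1 + 0.6065)
P = 0.6225

0.6225


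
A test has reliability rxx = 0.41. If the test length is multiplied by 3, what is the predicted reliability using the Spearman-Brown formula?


r_new = (n * rxx) / (1 + (n-1) * rxx)
r_new = (3 * 0.41) / (1 + 2 * 0.41)
r_new = 1.23 / 1.82
r_new = 0.6758

0.6758


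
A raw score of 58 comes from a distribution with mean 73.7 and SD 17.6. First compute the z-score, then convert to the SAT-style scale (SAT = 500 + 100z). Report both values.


z = (X - mean) / SD = (58 - 73.7) / 17.6
z = -15.7 / 17.6
z = -0.892
SAT-scale = SAT = 500 + 100z
Carry z at full precision (z = -15.7 / 17.6) into the conversion:
SAT-scale = 500 + 100 * (-15.7 / 17.6) = 500 + -1570 / 17.6
SAT-scale = 500 + -89.2045
SAT-scale = 410.7955

410.7955


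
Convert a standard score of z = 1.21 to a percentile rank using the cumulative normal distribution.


CDF(z) = 0.5 * (1 + erf(z/sqrt(2)))
erf(0.8556) = 0.7737
CDF = 0.8869
Percentile rank = 0.8869 * 100 = 88.69

88.69


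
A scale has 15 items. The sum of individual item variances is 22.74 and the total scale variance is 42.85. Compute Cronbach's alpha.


alpha = (k/(k-1)) * (1 - sum(si^2)/s_total^2)
= (15/14) * (1 - 22.74/42.85)
alpha = 0.5028

0.5028


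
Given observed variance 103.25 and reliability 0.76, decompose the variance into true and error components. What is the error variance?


var_true = rxx * var_obs = 0.76 * 103.25 = 78.47
var_error = var_obs - var_true
var_error = 103.25 - 78.47
var_error = 24.78

24.78


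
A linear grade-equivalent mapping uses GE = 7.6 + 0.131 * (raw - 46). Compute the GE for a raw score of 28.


raw - median = 28 - 46 = -18
slope * diff = 0.131 * -18 = -2.358
GE = 7.6 + -2.358
GE = 5.242

5.242


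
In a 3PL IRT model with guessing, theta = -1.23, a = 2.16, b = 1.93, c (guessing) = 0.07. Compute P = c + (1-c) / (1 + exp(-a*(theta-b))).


logit = 2.16*(-1.23 - 1.93) = -6.8256
P* = 1/(1 + exp(--6.8256)) = 0.0011
P = 0.07 + (1 - 0.07) * 0.0011
P = 0.071

0.071


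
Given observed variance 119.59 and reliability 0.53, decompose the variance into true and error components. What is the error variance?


var_true = rxx * var_obs = 0.53 * 119.59 = 63.3827
var_error = var_obs - var_true
var_error = 119.59 - 63.3827
var_error = 56.2073

56.2073


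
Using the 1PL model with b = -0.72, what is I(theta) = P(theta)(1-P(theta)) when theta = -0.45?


P = 1/(1+exp(-(-0.45--0.72))) = 0.5671
I = P*(1-P) = 0.5671 * 0.4329
I = 0.2455

0.2455


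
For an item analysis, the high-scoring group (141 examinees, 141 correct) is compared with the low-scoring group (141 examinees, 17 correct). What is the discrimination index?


p_upper = 141/141 = 1.0
p_lower = 17/141 = 0.1206
D = 1.0 - 0.1206 = 0.8794

0.8794


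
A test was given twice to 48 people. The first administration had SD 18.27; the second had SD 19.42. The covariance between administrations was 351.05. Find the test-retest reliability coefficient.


r = cov(X,Y) / (SD_X * SD_Y)
r = 351.05 / (18.27 * 19.42)
r = 351.05 / 354.8034
r = 0.9894

0.9894


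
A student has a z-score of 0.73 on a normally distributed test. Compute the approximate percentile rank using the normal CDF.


CDF(z) = 0.5 * (1 + erf(z/sqrt(2)))
erf(0.5162) = 0.5346
CDF = 0.7673
Percentile rank = 0.7673 * 100 = 76.73

76.73


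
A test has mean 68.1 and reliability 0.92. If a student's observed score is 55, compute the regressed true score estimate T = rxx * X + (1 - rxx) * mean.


T_est = rxx * X + (1 - rxx) * mean
T_est = 0.92 * 55 + 0.08 * 68.1
T_est = 50.6 + 5.448
T_est = 56.048

56.048


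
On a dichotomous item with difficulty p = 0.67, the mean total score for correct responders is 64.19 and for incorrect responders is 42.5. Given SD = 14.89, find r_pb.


q = 1 - p = 0.33
rpb = ((M1 - M0) / SD) * sqrt(p * q)
rpb = ((64.19 - 42.5) / 14.89) * sqrt(0.67 * 0.33)
rpb = 0.685

0.685


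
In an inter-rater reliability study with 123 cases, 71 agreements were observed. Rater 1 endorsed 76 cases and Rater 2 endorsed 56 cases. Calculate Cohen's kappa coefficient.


P_o = 71/123 = 0.577236
P_e = (76*56 + 47*67) / 15129 = 0.489457
kappa = (P_o - P_e) / (1 - P_e)
kappa = (0.577236 - 0.489457) / (1 - 0.489457)
kappa = 0.1719

0.1719


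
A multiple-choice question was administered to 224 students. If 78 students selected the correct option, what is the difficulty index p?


Item difficulty p = number correct / total examinees
p = 78 / 224
p = 0.3482

0.3482


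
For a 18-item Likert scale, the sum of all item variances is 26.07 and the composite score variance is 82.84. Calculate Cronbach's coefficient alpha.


alpha = (k/(k-1)) * (1 - sum(si^2)/s_total^2)
= (18/17) * (1 - 26.07/82.84)
alpha = 0.7256

0.7256


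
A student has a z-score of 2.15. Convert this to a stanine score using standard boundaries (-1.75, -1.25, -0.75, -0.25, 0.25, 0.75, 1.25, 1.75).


Stanine boundaries: [-1.75, -1.25, -0.75, -0.25, 0.25, 0.75, 1.25, 1.75]
z = 2.15
Check each boundary:
  z >= -1.75 -> could be stanine 2
  z >= -1.25 -> could be stanine 3
  z >= -0.75 -> could be stanine 4
  z >= -0.25 -> could be stanine 5
  z >= 0.25 -> could be stanine 6
  z >= 0.75 -> could be stanine 7
  z >= 1.25 -> could be stanine 8
  z >= 1.75 -> could be stanine 9
Highest qualifying boundary gives stanine = 9

9


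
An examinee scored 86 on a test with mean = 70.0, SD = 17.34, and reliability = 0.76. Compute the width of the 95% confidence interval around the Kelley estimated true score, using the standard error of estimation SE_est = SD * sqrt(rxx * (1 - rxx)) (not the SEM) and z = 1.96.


True score estimate = 0.76*86 + 0.24*70.0 = 82.16
SE_est = SD * sqrt(rxx * (1 - rxx)) = 17.34 * sqrt(0.76 * 0.24) = 17.34 * sqrt(0.1824) = 7.405621
CI = T_est +/- z * SE_est, so width = 2 * z * SE_est = 2 * 1.96 * 7.405621
Width = 29.03

29.03


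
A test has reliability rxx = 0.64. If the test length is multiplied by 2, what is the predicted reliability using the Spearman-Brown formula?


r_new = (n * rxx) / (1 + (n-1) * rxx)
r_new = (2 * 0.64) / (1 + 1 * 0.64)
r_new = 1.28 / 1.64
r_new = 0.7805

0.7805


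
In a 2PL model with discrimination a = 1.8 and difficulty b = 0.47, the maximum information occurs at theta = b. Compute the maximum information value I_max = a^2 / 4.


For 2PL, max info at theta = b = 0.47
I_max = a^2 / 4 = 1.8^2 / 4
= 3.24 / 4
I_max = 0.81

0.81


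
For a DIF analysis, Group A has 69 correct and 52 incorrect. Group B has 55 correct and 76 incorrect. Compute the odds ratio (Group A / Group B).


Odds_A = 69/52 = 1.3269
Odds_B = 55/76 = 0.7237
OR = Odds_A / Odds_B = 1.3269 / 0.7237
Exactly, OR = (69 * 76) / (52 * 55) = 5244 / 2860
OR = 1.8336

1.8336


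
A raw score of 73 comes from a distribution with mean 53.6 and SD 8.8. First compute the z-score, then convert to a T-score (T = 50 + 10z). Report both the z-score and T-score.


z = (X - mean) / SD = (73 - 53.6) / 8.8
z = 19.4 / 8.8
z = 2.2045
T-score = T = 50 + 10z
Carry z at full precision (z = 19.4 / 8.8) into the conversion:
T-score = 50 + 10 * (19.4 / 8.8) = 50 + 194 / 8.8
T-score = 50 + 22.0455
T-score = 72.0455

72.0455


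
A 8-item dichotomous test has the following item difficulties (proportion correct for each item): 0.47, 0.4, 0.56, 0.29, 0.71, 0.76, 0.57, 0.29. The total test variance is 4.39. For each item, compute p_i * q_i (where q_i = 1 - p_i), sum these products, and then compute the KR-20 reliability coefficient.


For each item, compute p_i * q_i:
  Item 1: 0.47 * 0.53 = 0.2491
  Item 2: 0.4 * 0.6 = 0.24
  Item 3: 0.56 * 0.44 = 0.2464
  Item 4: 0.29 * 0.71 = 0.2059
  Item 5: 0.71 * 0.29 = 0.2059
  Item 6: 0.76 * 0.24 = 0.1824
  Item 7: 0.57 * 0.43 = 0.2451
  Item 8: 0.29 * 0.71 = 0.2059
Sum(p_i * q_i) = 0.2491 + 0.24 + 0.2464 + 0.2059 + 0.2059 + 0.1824 + 0.2451 + 0.2059 = 1.7807
KR-20 = (k/(k-1)) * (1 - Sum(p_i*q_i) / Var_total)
= (8/7) * (1 - 1.7807/4.39)
= 1.1429 * 0.5944
KR-20 = 0.6793

0.6793


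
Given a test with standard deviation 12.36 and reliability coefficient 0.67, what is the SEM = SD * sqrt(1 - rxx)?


SEM = SD * sqrt(1 - rxx)
SEM = 12.36 * sqrt(1 - 0.67)
SEM = 12.36 * sqrt(0.33) = 12.36 * 0.574456
SEM = 7.1003

7.1003


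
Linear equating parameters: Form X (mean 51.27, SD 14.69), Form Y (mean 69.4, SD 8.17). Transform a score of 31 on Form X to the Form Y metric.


slope = SD_Y / SD_X = 8.17 / 14.69 ~ 0.5562
intercept = mean_Y - slope * mean_X = 69.4 - (8.17 / 14.69) * 51.27 ~ 40.8856
Y = slope * X + intercept. To avoid rounding drift from the rounded slope/intercept, evaluate the equivalent form Y = mean_Y + SD_Y * (X - mean_X) / SD_X at full precision:
Y = 69.4 + 8.17 * (31 - 51.27) / 14.69
Y = 69.4 - 8.17 * 20.27 / 14.69
Y = 69.4 - 165.6059 / 14.69
Y = 69.4 - 11.2734
Y = 58.1266

58.1266


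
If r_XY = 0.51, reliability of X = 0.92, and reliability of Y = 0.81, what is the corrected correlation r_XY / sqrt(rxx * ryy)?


r_corrected = rxy / sqrt(rxx * ryy)
= 0.51 / sqrt(0.92 * 0.81)
= 0.51 / sqrt(0.7452)
= 0.51 / 0.86325
r_corrected = 0.5908

0.5908


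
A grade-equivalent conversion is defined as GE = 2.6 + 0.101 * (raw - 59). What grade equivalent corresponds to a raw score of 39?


raw - median = 39 - 59 = -20
slope * diff = 0.101 * -20 = -2.02
GE = 2.6 + -2.02
GE = 0.58

0.58


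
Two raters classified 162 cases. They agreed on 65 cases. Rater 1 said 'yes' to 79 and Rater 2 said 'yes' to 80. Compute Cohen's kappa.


P_o = 65/162 = 0.401235
P_e = (79*80 + 83*82) / 26244 = 0.500152
kappa = (P_o - P_e) / (1 - P_e)
kappa = (0.401235 - 0.500152) / (1 - 0.500152)
kappa = -0.1979

-0.1979


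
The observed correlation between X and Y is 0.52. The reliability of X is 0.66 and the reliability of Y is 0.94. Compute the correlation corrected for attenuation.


r_corrected = rxy / sqrt(rxx * ryy)
= 0.52 / sqrt(0.66 * 0.94)
= 0.52 / sqrt(0.6204)
= 0.52 / 0.787655
r_corrected = 0.6602

0.6602


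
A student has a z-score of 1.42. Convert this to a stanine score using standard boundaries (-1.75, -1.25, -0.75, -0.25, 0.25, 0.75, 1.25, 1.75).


Stanine boundaries: [-1.75, -1.25, -0.75, -0.25, 0.25, 0.75, 1.25, 1.75]
z = 1.42
Check each boundary:
  z >= -1.75 -> could be stanine 2
  z >= -1.25 -> could be stanine 3
  z >= -0.75 -> could be stanine 4
  z >= -0.25 -> could be stanine 5
  z >= 0.25 -> could be stanine 6
  z >= 0.75 -> could be stanine 7
  z >= 1.25 -> could be stanine 8
  z < 1.75
Highest qualifying boundary gives stanine = 8

8


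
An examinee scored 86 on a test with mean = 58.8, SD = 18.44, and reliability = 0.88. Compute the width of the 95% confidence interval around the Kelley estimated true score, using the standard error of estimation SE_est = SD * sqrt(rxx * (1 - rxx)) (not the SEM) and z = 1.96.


True score estimate = 0.88*86 + 0.12*58.8 = 82.736
SE_est = SD * sqrt(rxx * (1 - rxx)) = 18.44 * sqrt(0.88 * 0.12) = 18.44 * sqrt(0.1056) = 5.992291
CI = T_est +/- z * SE_est, so width = 2 * z * SE_est = 2 * 1.96 * 5.992291
Width = 23.4898

23.4898


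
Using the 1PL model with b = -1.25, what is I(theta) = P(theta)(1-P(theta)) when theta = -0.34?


P = 1/(1+exp(-(-0.34--1.25))) = 0.713
I = P*(1-P) = 0.713 * 0.287
I = 0.2046

0.2046


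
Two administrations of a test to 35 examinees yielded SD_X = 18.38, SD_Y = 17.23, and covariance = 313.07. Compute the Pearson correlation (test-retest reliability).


r = cov(X,Y) / (SD_X * SD_Y)
r = 313.07 / (18.38 * 17.23)
r = 313.07 / 316.6874
r = 0.9886

0.9886


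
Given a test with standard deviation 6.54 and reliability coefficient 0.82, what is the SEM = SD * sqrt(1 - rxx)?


SEM = SD * sqrt(1 - rxx)
SEM = 6.54 * sqrt(1 - 0.82)
SEM = 6.54 * sqrt(0.18) = 6.54 * 0.424264
SEM = 2.7747

2.7747


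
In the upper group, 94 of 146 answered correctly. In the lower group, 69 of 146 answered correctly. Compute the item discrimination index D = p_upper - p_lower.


p_upper = 94/146 = 0.6438
p_lower = 69/146 = 0.4726
D = 0.6438 - 0.4726 = 0.1712

0.1712


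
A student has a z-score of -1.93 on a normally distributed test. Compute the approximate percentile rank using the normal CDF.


CDF(z) = 0.5 * (1 + erf(z/sqrt(2)))
erf(-1.3647) = -0.9464
CDF = 0.0268
Percentile rank = 0.0268 * 100 = 2.68

2.68


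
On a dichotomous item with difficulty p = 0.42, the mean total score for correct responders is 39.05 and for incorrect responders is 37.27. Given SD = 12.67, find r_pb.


q = 1 - p = 0.58
rpb = ((M1 - M0) / SD) * sqrt(p * q)
rpb = ((39.05 - 37.27) / 12.67) * sqrt(0.42 * 0.58)
rpb = 0.0693

0.0693


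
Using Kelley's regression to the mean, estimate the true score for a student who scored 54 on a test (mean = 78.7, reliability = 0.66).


T_est = rxx * X + (1 - rxx) * mean
T_est = 0.66 * 54 + 0.34 * 78.7
T_est = 35.64 + 26.758
T_est = 62.398

62.398


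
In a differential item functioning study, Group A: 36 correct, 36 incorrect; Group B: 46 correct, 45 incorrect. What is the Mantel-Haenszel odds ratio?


Odds_A = 36/36 = 1.0
Odds_B = 46/45 = 1.0222
OR = Odds_A / Odds_B = 1.0 / 1.0222
Exactly, OR = (36 * 45) / (36 * 46) = 1620 / 1656
OR = 0.9783

0.9783


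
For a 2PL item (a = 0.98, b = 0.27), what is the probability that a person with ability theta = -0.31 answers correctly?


a*(theta - b) = 0.98 * (-0.31 - 0.27) = -0.5684
exp(--0.5684) = 1.7654
P = 1 / (1 + 1.7654)
P = 0.3616

0.3616


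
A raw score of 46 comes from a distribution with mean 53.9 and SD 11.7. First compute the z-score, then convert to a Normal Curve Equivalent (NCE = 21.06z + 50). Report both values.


z = (X - mean) / SD = (46 - 53.9) / 11.7
z = -7.9 / 11.7
z = -0.6752
NCE = NCE = 21.06z + 50
Carry z at full precision (z = -7.9 / 11.7) into the conversion:
NCE = 21.06 * (-7.9 / 11.7) + 50 = -166.374 / 11.7 + 50
NCE = -14.22 + 50
NCE = 35.78

35.78


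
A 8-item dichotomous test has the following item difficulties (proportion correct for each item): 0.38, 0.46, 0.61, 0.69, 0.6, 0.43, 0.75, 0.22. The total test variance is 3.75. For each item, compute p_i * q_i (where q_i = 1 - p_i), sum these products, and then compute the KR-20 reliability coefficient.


For each item, compute p_i * q_i:
  Item 1: 0.38 * 0.62 = 0.2356
  Item 2: 0.46 * 0.54 = 0.2484
  Item 3: 0.61 * 0.39 = 0.2379
  Item 4: 0.69 * 0.31 = 0.2139
  Item 5: 0.6 * 0.4 = 0.24
  Item 6: 0.43 * 0.57 = 0.2451
  Item 7: 0.75 * 0.25 = 0.1875
  Item 8: 0.22 * 0.78 = 0.1716
Sum(p_i * q_i) = 0.2356 + 0.2484 + 0.2379 + 0.2139 + 0.24 + 0.2451 + 0.1875 + 0.1716 = 1.78
KR-20 = (k/(k-1)) * (1 - Sum(p_i*q_i) / Var_total)
= (8/7) * (1 - 1.78/3.75)
= 1.1429 * 0.5253
KR-20 = 0.6004

0.6004


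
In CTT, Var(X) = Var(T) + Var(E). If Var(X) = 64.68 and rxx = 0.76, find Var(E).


var_true = rxx * var_obs = 0.76 * 64.68 = 49.1568
var_error = var_obs - var_true
var_error = 64.68 - 49.1568
var_error = 15.5232

15.5232


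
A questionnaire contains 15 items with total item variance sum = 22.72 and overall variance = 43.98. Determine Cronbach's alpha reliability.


alpha = (k/(k-1)) * (1 - sum(si^2)/s_total^2)
= (15/14) * (1 - 22.72/43.98)
alpha = 0.5179

0.5179


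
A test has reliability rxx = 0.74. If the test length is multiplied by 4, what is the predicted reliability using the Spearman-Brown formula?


r_new = (n * rxx) / (1 + (n-1) * rxx)
r_new = (4 * 0.74) / (1 + 3 * 0.74)
r_new = 2.96 / 3.22
r_new = 0.9193

0.9193


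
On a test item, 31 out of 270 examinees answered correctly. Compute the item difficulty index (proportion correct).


Item difficulty p = number correct / total examinees
p = 31 / 270
p = 0.1148

0.1148


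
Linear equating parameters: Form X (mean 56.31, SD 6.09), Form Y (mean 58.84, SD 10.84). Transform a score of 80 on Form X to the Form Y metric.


slope = SD_Y / SD_X = 10.84 / 6.09 ~ 1.78
intercept = mean_Y - slope * mean_X = 58.84 - (10.84 / 6.09) * 56.31 ~ -41.39
Y = slope * X + intercept. To avoid rounding drift from the rounded slope/intercept, evaluate the equivalent form Y = mean_Y + SD_Y * (X - mean_X) / SD_X at full precision:
Y = 58.84 + 10.84 * (80 - 56.31) / 6.09
Y = 58.84 + 10.84 * 23.69 / 6.09
Y = 58.84 + 256.7996 / 6.09
Y = 58.84 + 42.1674
Y = 101.0074

101.0074


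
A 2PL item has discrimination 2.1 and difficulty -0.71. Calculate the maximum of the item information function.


For 2PL, max info at theta = b = -0.71
I_max = a^2 / 4 = 2.1^2 / 4
= 4.41 / 4
I_max = 1.1025

1.1025


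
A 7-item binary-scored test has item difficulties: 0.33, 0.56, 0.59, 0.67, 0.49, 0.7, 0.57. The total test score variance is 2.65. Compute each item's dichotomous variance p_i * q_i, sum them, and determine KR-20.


For each item, compute p_i * q_i:
  Item 1: 0.33 * 0.67 = 0.2211
  Item 2: 0.56 * 0.44 = 0.2464
  Item 3: 0.59 * 0.41 = 0.2419
  Item 4: 0.67 * 0.33 = 0.2211
  Item 5: 0.49 * 0.51 = 0.2499
  Item 6: 0.7 * 0.3 = 0.21
  Item 7: 0.57 * 0.43 = 0.2451
Sum(p_i * q_i) = 0.2211 + 0.2464 + 0.2419 + 0.2211 + 0.2499 + 0.21 + 0.2451 = 1.6355
KR-20 = (k/(k-1)) * (1 - Sum(p_i*q_i) / Var_total)
= (7/6) * (1 - 1.6355/2.65)
= 1.1667 * 0.3828
KR-20 = 0.4466

0.4466


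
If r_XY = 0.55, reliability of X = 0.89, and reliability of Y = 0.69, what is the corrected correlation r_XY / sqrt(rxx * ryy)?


r_corrected = rxy / sqrt(rxx * ryy)
= 0.55 / sqrt(0.89 * 0.69)
= 0.55 / sqrt(0.6141)
= 0.55 / 0.783645
r_corrected = 0.7018

0.7018


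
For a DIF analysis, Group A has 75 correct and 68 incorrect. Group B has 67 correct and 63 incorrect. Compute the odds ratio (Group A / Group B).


Odds_A = 75/68 = 1.1029
Odds_B = 67/63 = 1.0635
OR = Odds_A / Odds_B = 1.1029 / 1.0635
Exactly, OR = (75 * 63) / (68 * 67) = 4725 / 4556
OR = 1.0371

1.0371


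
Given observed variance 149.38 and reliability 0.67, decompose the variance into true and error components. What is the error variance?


var_true = rxx * var_obs = 0.67 * 149.38 = 100.0846
var_error = var_obs - var_true
var_error = 149.38 - 100.0846
var_error = 49.2954

49.2954


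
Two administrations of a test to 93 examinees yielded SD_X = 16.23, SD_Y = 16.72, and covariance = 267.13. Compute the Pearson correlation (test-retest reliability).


r = cov(X,Y) / (SD_X * SD_Y)
r = 267.13 / (16.23 * 16.72)
r = 267.13 / 271.3656
r = 0.9844

0.9844


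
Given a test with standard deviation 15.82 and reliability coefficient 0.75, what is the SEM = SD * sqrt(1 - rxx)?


SEM = SD * sqrt(1 - rxx)
SEM = 15.82 * sqrt(1 - 0.75)
SEM = 15.82 * sqrt(0.25) = 15.82 * 0.5
SEM = 7.91

7.91


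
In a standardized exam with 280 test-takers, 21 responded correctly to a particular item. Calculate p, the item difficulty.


Item difficulty p = number correct / total examinees
p = 21 / 280
p = 0.075

0.075


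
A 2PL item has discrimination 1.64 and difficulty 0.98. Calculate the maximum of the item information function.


For 2PL, max info at theta = b = 0.98
I_max = a^2 / 4 = 1.64^2 / 4
= 2.6896 / 4
I_max = 0.6724

0.6724


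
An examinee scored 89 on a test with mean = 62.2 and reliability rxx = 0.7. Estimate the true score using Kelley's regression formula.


T_est = rxx * X + (1 - rxx) * mean
T_est = 0.7 * 89 + 0.3 * 62.2
T_est = 62.3 + 18.66
T_est = 80.96

80.96


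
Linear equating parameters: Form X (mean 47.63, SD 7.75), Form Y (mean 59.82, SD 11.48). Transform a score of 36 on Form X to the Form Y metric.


slope = SD_Y / SD_X = 11.48 / 7.75 ~ 1.4813
intercept = mean_Y - slope * mean_X = 59.82 - (11.48 / 7.75) * 47.63 ~ -10.7339
Y = slope * X + intercept. To avoid rounding drift from the rounded slope/intercept, evaluate the equivalent form Y = mean_Y + SD_Y * (X - mean_X) / SD_X at full precision:
Y = 59.82 + 11.48 * (36 - 47.63) / 7.75
Y = 59.82 - 11.48 * 11.63 / 7.75
Y = 59.82 - 133.5124 / 7.75
Y = 59.82 - 17.2274
Y = 42.5926

42.5926


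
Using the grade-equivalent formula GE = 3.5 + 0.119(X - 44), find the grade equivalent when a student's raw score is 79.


raw - median = 79 - 44 = 35
slope * diff = 0.119 * 35 = 4.165
GE = 3.5 + 4.165
GE = 7.665

7.665


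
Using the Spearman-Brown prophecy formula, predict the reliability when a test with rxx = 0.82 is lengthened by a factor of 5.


r_new = (n * rxx) / (1 + (n-1) * rxx)
r_new = (5 * 0.82) / (1 + 4 * 0.82)
r_new = 4.1 / 4.28
r_new = 0.9579

0.9579


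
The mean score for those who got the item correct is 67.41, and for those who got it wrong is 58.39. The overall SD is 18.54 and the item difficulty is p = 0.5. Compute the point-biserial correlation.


q = 1 - p = 0.5
rpb = ((M1 - M0) / SD) * sqrt(p * q)
rpb = ((67.41 - 58.39) / 18.54) * sqrt(0.5 * 0.5)
rpb = 0.2433

0.2433


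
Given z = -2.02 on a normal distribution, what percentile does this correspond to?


CDF(z) = 0.5 * (1 + erf(z/sqrt(2)))
erf(-1.4284) = -0.9566
CDF = 0.0217
Percentile rank = 0.0217 * 100 = 2.17

2.17


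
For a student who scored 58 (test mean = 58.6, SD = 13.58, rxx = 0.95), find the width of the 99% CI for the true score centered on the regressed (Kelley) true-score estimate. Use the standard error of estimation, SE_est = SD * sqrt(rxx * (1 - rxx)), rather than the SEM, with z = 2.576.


True score estimate = 0.95*58 + 0.05*58.6 = 58.03
SE_est = SD * sqrt(rxx * (1 - rxx)) = 13.58 * sqrt(0.95 * 0.05) = 13.58 * sqrt(0.0475) = 2.959692
CI = T_est +/- z * SE_est, so width = 2 * z * SE_est = 2 * 2.576 * 2.959692
Width = 15.2483

15.2483


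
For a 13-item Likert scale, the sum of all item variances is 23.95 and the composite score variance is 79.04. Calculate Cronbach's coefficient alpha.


alpha = (k/(k-1)) * (1 - sum(si^2)/s_total^2)
= (13/12) * (1 - 23.95/79.04)
alpha = 0.7551

0.7551


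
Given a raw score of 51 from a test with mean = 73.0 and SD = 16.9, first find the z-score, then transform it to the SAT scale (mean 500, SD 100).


z = (X - mean) / SD = (51 - 73.0) / 16.9
z = -22.0 / 16.9
z = -1.3018
SAT-scale = SAT = 500 + 100z
Carry z at full precision (z = -22.0 / 16.9) into the conversion:
SAT-scale = 500 + 100 * (-22.0 / 16.9) = 500 + -2200 / 16.9
SAT-scale = 500 + -130.1775
SAT-scale = 369.8225

369.8225


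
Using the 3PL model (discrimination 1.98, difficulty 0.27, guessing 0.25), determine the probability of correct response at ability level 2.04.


logit = 1.98*(2.04 - 0.27) = 3.5046
P* = 1/(1 + exp(-3.5046)) = 0.9708
P = 0.25 + (1 - 0.25) * 0.9708
P = 0.9781

0.9781


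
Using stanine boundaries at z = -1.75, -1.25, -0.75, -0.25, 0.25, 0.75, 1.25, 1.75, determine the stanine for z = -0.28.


Stanine boundaries: [-1.75, -1.25, -0.75, -0.25, 0.25, 0.75, 1.25, 1.75]
z = -0.28
Check each boundary:
  z >= -1.75 -> could be stanine 2
  z >= -1.25 -> could be stanine 3
  z >= -0.75 -> could be stanine 4
  z < -0.25
  z < 0.25
  z < 0.75
  z < 1.25
  z < 1.75
Highest qualifying boundary gives stanine = 4

4


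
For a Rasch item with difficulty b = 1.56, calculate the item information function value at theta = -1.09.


P = 1/(1+exp(-(-1.09-1.56))) = 0.066
I = P*(1-P) = 0.066 * 0.934
I = 0.0616

0.0616


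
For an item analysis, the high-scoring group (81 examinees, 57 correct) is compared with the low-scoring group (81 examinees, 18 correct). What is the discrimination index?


p_upper = 57/81 = 0.7037
p_lower = 18/81 = 0.2222
D = 0.7037 - 0.2222 = 0.4815

0.4815


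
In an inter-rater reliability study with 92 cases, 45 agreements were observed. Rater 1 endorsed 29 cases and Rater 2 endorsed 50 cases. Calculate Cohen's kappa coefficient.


P_o = 45/92 = 0.48913
P_e = (29*50 + 63*42) / 8464 = 0.483932
kappa = (P_o - P_e) / (1 - P_e)
kappa = (0.48913 - 0.483932) / (1 - 0.483932)
kappa = 0.0101

0.0101


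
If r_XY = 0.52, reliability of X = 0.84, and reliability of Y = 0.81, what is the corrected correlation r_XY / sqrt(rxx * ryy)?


r_corrected = rxy / sqrt(rxx * ryy)
= 0.52 / sqrt(0.84 * 0.81)
= 0.52 / sqrt(0.6804)
= 0.52 / 0.824864
r_corrected = 0.6304

0.6304


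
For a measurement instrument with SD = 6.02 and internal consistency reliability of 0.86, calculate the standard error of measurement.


SEM = SD * sqrt(1 - rxx)
SEM = 6.02 * sqrt(1 - 0.86)
SEM = 6.02 * sqrt(0.14) = 6.02 * 0.374166
SEM = 2.2525

2.2525


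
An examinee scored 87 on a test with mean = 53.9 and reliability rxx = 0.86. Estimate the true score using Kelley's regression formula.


T_est = rxx * X + (1 - rxx) * mean
T_est = 0.86 * 87 + 0.14 * 53.9
T_est = 74.82 + 7.546
T_est = 82.366

82.366


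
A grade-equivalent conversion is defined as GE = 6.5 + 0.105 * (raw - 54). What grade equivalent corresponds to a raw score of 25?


raw - median = 25 - 54 = -29
slope * diff = 0.105 * -29 = -3.045
GE = 6.5 + -3.045
GE = 3.455

3.455


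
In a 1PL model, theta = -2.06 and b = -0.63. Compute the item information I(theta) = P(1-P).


P = 1/(1+exp(-(-2.06--0.63))) = 0.1931
I = P*(1-P) = 0.1931 * 0.8069
I = 0.1558

0.1558


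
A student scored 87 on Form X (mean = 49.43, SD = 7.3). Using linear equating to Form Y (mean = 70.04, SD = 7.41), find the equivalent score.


slope = SD_Y / SD_X = 7.41 / 7.3 ~ 1.0151
intercept = mean_Y - slope * mean_X = 70.04 - (7.41 / 7.3) * 49.43 ~ 19.8652
Y = slope * X + intercept. To avoid rounding drift from the rounded slope/intercept, evaluate the equivalent form Y = mean_Y + SD_Y * (X - mean_X) / SD_X at full precision:
Y = 70.04 + 7.41 * (87 - 49.43) / 7.3
Y = 70.04 + 7.41 * 37.57 / 7.3
Y = 70.04 + 278.3937 / 7.3
Y = 70.04 + 38.1361
Y = 108.1761

108.1761


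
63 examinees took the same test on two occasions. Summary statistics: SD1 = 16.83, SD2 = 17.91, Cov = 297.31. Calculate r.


r = cov(X,Y) / (SD_X * SD_Y)
r = 297.31 / (16.83 * 17.91)
r = 297.31 / 301.4253
r = 0.9863

0.9863


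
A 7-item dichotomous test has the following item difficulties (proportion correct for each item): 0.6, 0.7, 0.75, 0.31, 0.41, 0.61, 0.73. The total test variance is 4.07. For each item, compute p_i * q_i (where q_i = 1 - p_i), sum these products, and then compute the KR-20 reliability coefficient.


For each item, compute p_i * q_i:
  Item 1: 0.6 * 0.4 = 0.24
  Item 2: 0.7 * 0.3 = 0.21
  Item 3: 0.75 * 0.25 = 0.1875
  Item 4: 0.31 * 0.69 = 0.2139
  Item 5: 0.41 * 0.59 = 0.2419
  Item 6: 0.61 * 0.39 = 0.2379
  Item 7: 0.73 * 0.27 = 0.1971
Sum(p_i * q_i) = 0.24 + 0.21 + 0.1875 + 0.2139 + 0.2419 + 0.2379 + 0.1971 = 1.5283
KR-20 = (k/(k-1)) * (1 - Sum(p_i*q_i) / Var_total)
= (7/6) * (1 - 1.5283/4.07)
= 1.1667 * 0.6245
KR-20 = 0.7286

0.7286


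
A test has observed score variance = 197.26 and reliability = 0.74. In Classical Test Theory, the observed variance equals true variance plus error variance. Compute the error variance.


var_true = rxx * var_obs = 0.74 * 197.26 = 145.9724
var_error = var_obs - var_true
var_error = 197.26 - 145.9724
var_error = 51.2876

51.2876


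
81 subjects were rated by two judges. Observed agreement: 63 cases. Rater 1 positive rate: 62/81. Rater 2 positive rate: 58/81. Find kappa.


P_o = 63/81 = 0.777778
P_e = (62*58 + 19*23) / 6561 = 0.614693
kappa = (P_o - P_e) / (1 - P_e)
kappa = (0.777778 - 0.614693) / (1 - 0.614693)
kappa = 0.4233

0.4233


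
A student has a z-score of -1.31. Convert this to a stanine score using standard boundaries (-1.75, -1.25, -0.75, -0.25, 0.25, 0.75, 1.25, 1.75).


Stanine boundaries: [-1.75, -1.25, -0.75, -0.25, 0.25, 0.75, 1.25, 1.75]
z = -1.31
Check each boundary:
  z >= -1.75 -> could be stanine 2
  z < -1.25
  z < -0.75
  z < -0.25
  z < 0.25
  z < 0.75
  z < 1.25
  z < 1.75
Highest qualifying boundary gives stanine = 2

2


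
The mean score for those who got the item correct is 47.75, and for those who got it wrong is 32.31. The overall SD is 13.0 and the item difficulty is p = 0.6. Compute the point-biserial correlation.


q = 1 - p = 0.4
rpb = ((M1 - M0) / SD) * sqrt(p * q)
rpb = ((47.75 - 32.31) / 13.0) * sqrt(0.6 * 0.4)
rpb = 0.5818

0.5818


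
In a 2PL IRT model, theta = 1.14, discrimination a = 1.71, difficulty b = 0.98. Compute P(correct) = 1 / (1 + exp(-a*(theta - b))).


a*(theta - b) = 1.71 * (1.14 - 0.98) = 0.2736
exp(-0.2736) = 0.7606
P = 1 / (1 + 0.7606)
P = 0.568

0.568


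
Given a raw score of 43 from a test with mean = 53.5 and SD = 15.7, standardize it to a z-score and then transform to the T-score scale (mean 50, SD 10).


z = (X - mean) / SD = (43 - 53.5) / 15.7
z = -10.5 / 15.7
z = -0.6688
T-score = T = 50 + 10z
Carry z at full precision (z = -10.5 / 15.7) into the conversion:
T-score = 50 + 10 * (-10.5 / 15.7) = 50 + -105 / 15.7
T-score = 50 + -6.6879
T-score = 43.3121

43.3121


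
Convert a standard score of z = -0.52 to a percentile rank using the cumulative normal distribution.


CDF(z) = 0.5 * (1 + erf(z/sqrt(2)))
erf(-0.3677) = -0.3969
CDF = 0.3015
Percentile rank = 0.3015 * 100 = 30.15

30.15


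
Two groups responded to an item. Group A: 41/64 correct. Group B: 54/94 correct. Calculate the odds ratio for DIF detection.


Odds_A = 41/23 = 1.7826
Odds_B = 54/40 = 1.35
OR = Odds_A / Odds_B = 1.7826 / 1.35
Exactly, OR = (41 * 40) / (23 * 54) = 1640 / 1242
OR = 1.3205

1.3205


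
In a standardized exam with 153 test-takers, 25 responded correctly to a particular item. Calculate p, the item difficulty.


Item difficulty p = number correct / total examinees
p = 25 / 153
p = 0.1634

0.1634


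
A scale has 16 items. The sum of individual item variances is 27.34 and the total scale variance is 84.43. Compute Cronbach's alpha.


alpha = (k/(k-1)) * (1 - sum(si^2)/s_total^2)
= (16/15) * (1 - 27.34/84.43)
alpha = 0.7213

0.7213


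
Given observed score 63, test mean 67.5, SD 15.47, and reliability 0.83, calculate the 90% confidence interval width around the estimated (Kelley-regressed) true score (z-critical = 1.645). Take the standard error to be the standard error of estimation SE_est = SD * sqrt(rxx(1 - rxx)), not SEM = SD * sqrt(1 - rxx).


True score estimate = 0.83*63 + 0.17*67.5 = 63.765
SE_est = SD * sqrt(rxx * (1 - rxx)) = 15.47 * sqrt(0.83 * 0.17) = 15.47 * sqrt(0.1411) = 5.811039
CI = T_est +/- z * SE_est, so width = 2 * z * SE_est = 2 * 1.645 * 5.811039
Width = 19.1183

19.1183


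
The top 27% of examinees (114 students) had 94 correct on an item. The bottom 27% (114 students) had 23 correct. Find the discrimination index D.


p_upper = 94/114 = 0.8246
p_lower = 23/114 = 0.2018
D = 0.8246 - 0.2018 = 0.6228

0.6228


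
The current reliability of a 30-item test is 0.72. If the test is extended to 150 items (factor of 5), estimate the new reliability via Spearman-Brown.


r_new = (n * rxx) / (1 + (n-1) * rxx)
r_new = (5 * 0.72) / (1 + 4 * 0.72)
r_new = 3.6 / 3.88
r_new = 0.9278

0.9278


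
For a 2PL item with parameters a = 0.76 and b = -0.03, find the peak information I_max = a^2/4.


For 2PL, max info at theta = b = -0.03
I_max = a^2 / 4 = 0.76^2 / 4
= 0.5776 / 4
I_max = 0.1444

0.1444


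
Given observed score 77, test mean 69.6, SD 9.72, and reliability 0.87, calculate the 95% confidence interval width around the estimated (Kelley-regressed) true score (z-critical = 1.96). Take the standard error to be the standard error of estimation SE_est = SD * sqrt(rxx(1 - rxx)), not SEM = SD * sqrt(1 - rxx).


True score estimate = 0.87*77 + 0.13*69.6 = 76.038
SE_est = SD * sqrt(rxx * (1 - rxx)) = 9.72 * sqrt(0.87 * 0.13) = 9.72 * sqrt(0.1131) = 3.268869
CI = T_est +/- z * SE_est, so width = 2 * z * SE_est = 2 * 1.96 * 3.268869
Width = 12.814

12.814


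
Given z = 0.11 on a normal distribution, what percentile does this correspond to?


CDF(z) = 0.5 * (1 + erf(z/sqrt(2)))
erf(0.0778) = 0.0876
CDF = 0.5438
Percentile rank = 0.5438 * 100 = 54.38

54.38


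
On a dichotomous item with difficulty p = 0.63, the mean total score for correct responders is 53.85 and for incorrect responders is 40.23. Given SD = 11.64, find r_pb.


q = 1 - p = 0.37
rpb = ((M1 - M0) / SD) * sqrt(p * q)
rpb = ((53.85 - 40.23) / 11.64) * sqrt(0.63 * 0.37)
rpb = 0.5649

0.5649
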